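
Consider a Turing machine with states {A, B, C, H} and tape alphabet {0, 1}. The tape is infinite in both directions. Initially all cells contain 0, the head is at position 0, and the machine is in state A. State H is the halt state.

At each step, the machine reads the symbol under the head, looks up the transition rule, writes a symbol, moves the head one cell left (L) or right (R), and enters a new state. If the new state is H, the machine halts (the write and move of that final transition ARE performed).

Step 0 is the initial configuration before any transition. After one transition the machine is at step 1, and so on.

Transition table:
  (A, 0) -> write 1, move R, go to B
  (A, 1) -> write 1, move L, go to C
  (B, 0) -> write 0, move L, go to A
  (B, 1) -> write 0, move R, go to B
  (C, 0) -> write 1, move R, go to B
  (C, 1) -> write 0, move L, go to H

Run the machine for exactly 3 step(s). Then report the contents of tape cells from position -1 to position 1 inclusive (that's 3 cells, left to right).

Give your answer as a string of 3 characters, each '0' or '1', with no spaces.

Answer: 010

Derivation:
Step 1: in state A at pos 0, read 0 -> (A,0)->write 1,move R,goto B. Now: state=B, head=1, tape[-1..2]=0100 (head:   ^)
Step 2: in state B at pos 1, read 0 -> (B,0)->write 0,move L,goto A. Now: state=A, head=0, tape[-1..2]=0100 (head:  ^)
Step 3: in state A at pos 0, read 1 -> (A,1)->write 1,move L,goto C. Now: state=C, head=-1, tape[-2..2]=00100 (head:  ^)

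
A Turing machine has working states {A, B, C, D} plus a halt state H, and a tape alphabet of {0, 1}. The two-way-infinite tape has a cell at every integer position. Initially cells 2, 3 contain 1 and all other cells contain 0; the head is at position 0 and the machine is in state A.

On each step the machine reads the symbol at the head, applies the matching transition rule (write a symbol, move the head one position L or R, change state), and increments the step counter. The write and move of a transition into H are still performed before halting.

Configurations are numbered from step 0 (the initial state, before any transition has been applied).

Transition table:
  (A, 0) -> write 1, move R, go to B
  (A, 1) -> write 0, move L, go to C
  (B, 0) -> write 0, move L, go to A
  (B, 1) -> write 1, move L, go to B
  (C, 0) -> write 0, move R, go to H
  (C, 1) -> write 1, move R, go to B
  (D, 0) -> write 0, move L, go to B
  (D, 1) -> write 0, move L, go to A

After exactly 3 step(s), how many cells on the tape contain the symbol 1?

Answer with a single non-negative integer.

Step 1: in state A at pos 0, read 0 -> (A,0)->write 1,move R,goto B. Now: state=B, head=1, tape[-1..4]=010110 (head:   ^)
Step 2: in state B at pos 1, read 0 -> (B,0)->write 0,move L,goto A. Now: state=A, head=0, tape[-1..4]=010110 (head:  ^)
Step 3: in state A at pos 0, read 1 -> (A,1)->write 0,move L,goto C. Now: state=C, head=-1, tape[-2..4]=0000110 (head:  ^)
Cells containing 1 after step 3: {2, 3} -> 2 cell(s)

Answer: 2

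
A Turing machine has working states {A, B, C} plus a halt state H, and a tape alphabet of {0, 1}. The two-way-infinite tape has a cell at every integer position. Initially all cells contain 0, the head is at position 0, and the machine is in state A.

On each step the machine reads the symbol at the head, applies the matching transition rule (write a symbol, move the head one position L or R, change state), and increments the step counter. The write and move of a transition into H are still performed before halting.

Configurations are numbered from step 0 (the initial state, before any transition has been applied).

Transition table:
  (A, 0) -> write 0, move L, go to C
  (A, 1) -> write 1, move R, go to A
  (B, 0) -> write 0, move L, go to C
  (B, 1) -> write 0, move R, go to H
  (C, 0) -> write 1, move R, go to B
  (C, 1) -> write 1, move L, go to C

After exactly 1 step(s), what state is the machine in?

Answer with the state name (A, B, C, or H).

Step 1: in state A at pos 0, read 0 -> (A,0)->write 0,move L,goto C. Now: state=C, head=-1, tape[-2..1]=0000 (head:  ^)

Answer: C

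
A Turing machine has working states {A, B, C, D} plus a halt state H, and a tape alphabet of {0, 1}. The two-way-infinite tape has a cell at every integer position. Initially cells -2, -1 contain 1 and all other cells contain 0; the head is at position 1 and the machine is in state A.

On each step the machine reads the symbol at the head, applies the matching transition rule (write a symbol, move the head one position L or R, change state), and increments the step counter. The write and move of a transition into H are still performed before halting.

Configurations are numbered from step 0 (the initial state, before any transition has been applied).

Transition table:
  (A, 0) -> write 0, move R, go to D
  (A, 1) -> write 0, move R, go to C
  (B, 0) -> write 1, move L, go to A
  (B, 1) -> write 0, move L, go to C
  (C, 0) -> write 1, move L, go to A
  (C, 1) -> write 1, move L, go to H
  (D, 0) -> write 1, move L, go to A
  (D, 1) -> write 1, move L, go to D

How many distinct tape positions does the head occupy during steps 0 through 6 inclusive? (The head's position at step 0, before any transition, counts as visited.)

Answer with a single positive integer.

Step 1: in state A at pos 1, read 0 -> (A,0)->write 0,move R,goto D. Now: state=D, head=2, tape[-3..3]=0110000 (head:      ^)
Step 2: in state D at pos 2, read 0 -> (D,0)->write 1,move L,goto A. Now: state=A, head=1, tape[-3..3]=0110010 (head:     ^)
Step 3: in state A at pos 1, read 0 -> (A,0)->write 0,move R,goto D. Now: state=D, head=2, tape[-3..3]=0110010 (head:      ^)
Step 4: in state D at pos 2, read 1 -> (D,1)->write 1,move L,goto D. Now: state=D, head=1, tape[-3..3]=0110010 (head:     ^)
Step 5: in state D at pos 1, read 0 -> (D,0)->write 1,move L,goto A. Now: state=A, head=0, tape[-3..3]=0110110 (head:    ^)
Step 6: in state A at pos 0, read 0 -> (A,0)->write 0,move R,goto D. Now: state=D, head=1, tape[-3..3]=0110110 (head:     ^)
Head positions at steps 0..6: starting at 1, distinct positions visited = {0, 1, 2} -> 3 position(s)

Answer: 3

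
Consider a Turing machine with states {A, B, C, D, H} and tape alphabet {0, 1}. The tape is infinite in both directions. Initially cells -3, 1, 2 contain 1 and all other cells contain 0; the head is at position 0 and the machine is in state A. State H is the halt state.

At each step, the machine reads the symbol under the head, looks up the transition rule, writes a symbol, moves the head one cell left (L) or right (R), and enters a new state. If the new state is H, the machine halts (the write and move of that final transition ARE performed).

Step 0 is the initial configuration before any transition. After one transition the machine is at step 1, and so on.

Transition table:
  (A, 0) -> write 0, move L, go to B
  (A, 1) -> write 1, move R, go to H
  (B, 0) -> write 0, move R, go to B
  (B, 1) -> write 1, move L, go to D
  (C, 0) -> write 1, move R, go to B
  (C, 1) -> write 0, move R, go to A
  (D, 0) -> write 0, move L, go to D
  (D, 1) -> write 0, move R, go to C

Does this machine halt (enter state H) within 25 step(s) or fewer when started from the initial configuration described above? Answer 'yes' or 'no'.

Answer: yes

Derivation:
Step 1: in state A at pos 0, read 0 -> (A,0)->write 0,move L,goto B. Now: state=B, head=-1, tape[-4..3]=01000110 (head:    ^)
Step 2: in state B at pos -1, read 0 -> (B,0)->write 0,move R,goto B. Now: state=B, head=0, tape[-4..3]=01000110 (head:     ^)
Step 3: in state B at pos 0, read 0 -> (B,0)->write 0,move R,goto B. Now: state=B, head=1, tape[-4..3]=01000110 (head:      ^)
Step 4: in state B at pos 1, read 1 -> (B,1)->write 1,move L,goto D. Now: state=D, head=0, tape[-4..3]=01000110 (head:     ^)
Step 5: in state D at pos 0, read 0 -> (D,0)->write 0,move L,goto D. Now: state=D, head=-1, tape[-4..3]=01000110 (head:    ^)
Step 6: in state D at pos -1, read 0 -> (D,0)->write 0,move L,goto D. Now: state=D, head=-2, tape[-4..3]=01000110 (head:   ^)
Step 7: in state D at pos -2, read 0 -> (D,0)->write 0,move L,goto D. Now: state=D, head=-3, tape[-4..3]=01000110 (head:  ^)
Step 8: in state D at pos -3, read 1 -> (D,1)->write 0,move R,goto C. Now: state=C, head=-2, tape[-4..3]=00000110 (head:   ^)
Step 9: in state C at pos -2, read 0 -> (C,0)->write 1,move R,goto B. Now: state=B, head=-1, tape[-4..3]=00100110 (head:    ^)
Step 10: in state B at pos -1, read 0 -> (B,0)->write 0,move R,goto B. Now: state=B, head=0, tape[-4..3]=00100110 (head:     ^)
Step 11: in state B at pos 0, read 0 -> (B,0)->write 0,move R,goto B. Now: state=B, head=1, tape[-4..3]=00100110 (head:      ^)
Step 12: in state B at pos 1, read 1 -> (B,1)->write 1,move L,goto D. Now: state=D, head=0, tape[-4..3]=00100110 (head:     ^)
Step 13: in state D at pos 0, read 0 -> (D,0)->write 0,move L,goto D. Now: state=D, head=-1, tape[-4..3]=00100110 (head:    ^)
Step 14: in state D at pos -1, read 0 -> (D,0)->write 0,move L,goto D. Now: state=D, head=-2, tape[-4..3]=00100110 (head:   ^)
Step 15: in state D at pos -2, read 1 -> (D,1)->write 0,move R,goto C. Now: state=C, head=-1, tape[-4..3]=00000110 (head:    ^)
Step 16: in state C at pos -1, read 0 -> (C,0)->write 1,move R,goto B. Now: state=B, head=0, tape[-4..3]=00010110 (head:     ^)
Step 17: in state B at pos 0, read 0 -> (B,0)->write 0,move R,goto B. Now: state=B, head=1, tape[-4..3]=00010110 (head:      ^)
Step 18: in state B at pos 1, read 1 -> (B,1)->write 1,move L,goto D. Now: state=D, head=0, tape[-4..3]=00010110 (head:     ^)
Step 19: in state D at pos 0, read 0 -> (D,0)->write 0,move L,goto D. Now: state=D, head=-1, tape[-4..3]=00010110 (head:    ^)
Step 20: in state D at pos -1, read 1 -> (D,1)->write 0,move R,goto C. Now: state=C, head=0, tape[-4..3]=00000110 (head:     ^)
Step 21: in state C at pos 0, read 0 -> (C,0)->write 1,move R,goto B. Now: state=B, head=1, tape[-4..3]=00001110 (head:      ^)
Step 22: in state B at pos 1, read 1 -> (B,1)->write 1,move L,goto D. Now: state=D, head=0, tape[-4..3]=00001110 (head:     ^)
Step 23: in state D at pos 0, read 1 -> (D,1)->write 0,move R,goto C. Now: state=C, head=1, tape[-4..3]=00000110 (head:      ^)
Step 24: in state C at pos 1, read 1 -> (C,1)->write 0,move R,goto A. Now: state=A, head=2, tape[-4..3]=00000010 (head:       ^)
Step 25: in state A at pos 2, read 1 -> (A,1)->write 1,move R,goto H. Now: state=H, head=3, tape[-4..4]=000000100 (head:        ^)
State H reached at step 25; 25 <= 25 -> yes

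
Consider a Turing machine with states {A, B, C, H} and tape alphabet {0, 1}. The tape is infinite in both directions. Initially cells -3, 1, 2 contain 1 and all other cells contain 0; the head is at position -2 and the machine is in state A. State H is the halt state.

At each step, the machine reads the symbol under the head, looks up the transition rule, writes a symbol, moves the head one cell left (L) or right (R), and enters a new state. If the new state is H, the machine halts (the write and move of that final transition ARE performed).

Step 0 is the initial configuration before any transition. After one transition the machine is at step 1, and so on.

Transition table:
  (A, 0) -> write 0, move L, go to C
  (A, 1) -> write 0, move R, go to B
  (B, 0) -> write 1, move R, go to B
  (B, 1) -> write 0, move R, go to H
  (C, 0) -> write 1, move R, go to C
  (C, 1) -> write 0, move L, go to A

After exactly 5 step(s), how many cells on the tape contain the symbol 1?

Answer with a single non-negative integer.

Step 1: in state A at pos -2, read 0 -> (A,0)->write 0,move L,goto C. Now: state=C, head=-3, tape[-4..3]=01000110 (head:  ^)
Step 2: in state C at pos -3, read 1 -> (C,1)->write 0,move L,goto A. Now: state=A, head=-4, tape[-5..3]=000000110 (head:  ^)
Step 3: in state A at pos -4, read 0 -> (A,0)->write 0,move L,goto C. Now: state=C, head=-5, tape[-6..3]=0000000110 (head:  ^)
Step 4: in state C at pos -5, read 0 -> (C,0)->write 1,move R,goto C. Now: state=C, head=-4, tape[-6..3]=0100000110 (head:   ^)
Step 5: in state C at pos -4, read 0 -> (C,0)->write 1,move R,goto C. Now: state=C, head=-3, tape[-6..3]=0110000110 (head:    ^)
Cells containing 1 after step 5: {-5, -4, 1, 2} -> 4 cell(s)

Answer: 4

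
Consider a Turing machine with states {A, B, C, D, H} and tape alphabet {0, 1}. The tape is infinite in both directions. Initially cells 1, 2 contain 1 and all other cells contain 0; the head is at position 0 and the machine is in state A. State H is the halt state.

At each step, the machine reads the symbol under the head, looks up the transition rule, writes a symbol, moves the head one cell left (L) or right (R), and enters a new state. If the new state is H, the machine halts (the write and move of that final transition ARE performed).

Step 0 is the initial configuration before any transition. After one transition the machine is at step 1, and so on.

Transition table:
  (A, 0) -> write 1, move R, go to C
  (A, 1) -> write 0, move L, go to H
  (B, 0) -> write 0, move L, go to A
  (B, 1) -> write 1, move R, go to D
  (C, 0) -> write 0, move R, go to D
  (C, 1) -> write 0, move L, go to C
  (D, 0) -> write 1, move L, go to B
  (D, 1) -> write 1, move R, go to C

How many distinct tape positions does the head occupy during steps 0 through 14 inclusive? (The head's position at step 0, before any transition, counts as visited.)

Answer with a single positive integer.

Answer: 7

Derivation:
Step 1: in state A at pos 0, read 0 -> (A,0)->write 1,move R,goto C. Now: state=C, head=1, tape[-1..3]=01110 (head:   ^)
Step 2: in state C at pos 1, read 1 -> (C,1)->write 0,move L,goto C. Now: state=C, head=0, tape[-1..3]=01010 (head:  ^)
Step 3: in state C at pos 0, read 1 -> (C,1)->write 0,move L,goto C. Now: state=C, head=-1, tape[-2..3]=000010 (head:  ^)
Step 4: in state C at pos -1, read 0 -> (C,0)->write 0,move R,goto D. Now: state=D, head=0, tape[-2..3]=000010 (head:   ^)
Step 5: in state D at pos 0, read 0 -> (D,0)->write 1,move L,goto B. Now: state=B, head=-1, tape[-2..3]=001010 (head:  ^)
Step 6: in state B at pos -1, read 0 -> (B,0)->write 0,move L,goto A. Now: state=A, head=-2, tape[-3..3]=0001010 (head:  ^)
Step 7: in state A at pos -2, read 0 -> (A,0)->write 1,move R,goto C. Now: state=C, head=-1, tape[-3..3]=0101010 (head:   ^)
Step 8: in state C at pos -1, read 0 -> (C,0)->write 0,move R,goto D. Now: state=D, head=0, tape[-3..3]=0101010 (head:    ^)
Step 9: in state D at pos 0, read 1 -> (D,1)->write 1,move R,goto C. Now: state=C, head=1, tape[-3..3]=0101010 (head:     ^)
Step 10: in state C at pos 1, read 0 -> (C,0)->write 0,move R,goto D. Now: state=D, head=2, tape[-3..3]=0101010 (head:      ^)
Step 11: in state D at pos 2, read 1 -> (D,1)->write 1,move R,goto C. Now: state=C, head=3, tape[-3..4]=01010100 (head:       ^)
Step 12: in state C at pos 3, read 0 -> (C,0)->write 0,move R,goto D. Now: state=D, head=4, tape[-3..5]=010101000 (head:        ^)
Step 13: in state D at pos 4, read 0 -> (D,0)->write 1,move L,goto B. Now: state=B, head=3, tape[-3..5]=010101010 (head:       ^)
Step 14: in state B at pos 3, read 0 -> (B,0)->write 0,move L,goto A. Now: state=A, head=2, tape[-3..5]=010101010 (head:      ^)
Head positions at steps 0..14: starting at 0, distinct positions visited = {-2, -1, 0, 1, 2, 3, 4} -> 7 position(s)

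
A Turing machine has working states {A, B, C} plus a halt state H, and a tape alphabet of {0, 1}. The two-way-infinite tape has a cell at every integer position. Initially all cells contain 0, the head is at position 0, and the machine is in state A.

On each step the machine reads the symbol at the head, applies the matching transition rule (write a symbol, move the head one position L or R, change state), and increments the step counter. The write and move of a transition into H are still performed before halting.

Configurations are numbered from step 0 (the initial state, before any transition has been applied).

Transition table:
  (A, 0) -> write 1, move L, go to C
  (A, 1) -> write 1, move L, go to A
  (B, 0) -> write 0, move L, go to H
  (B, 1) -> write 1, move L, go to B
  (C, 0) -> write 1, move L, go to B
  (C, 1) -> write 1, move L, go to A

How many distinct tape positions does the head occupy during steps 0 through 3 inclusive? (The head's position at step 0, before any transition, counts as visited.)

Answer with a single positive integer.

Answer: 4

Derivation:
Step 1: in state A at pos 0, read 0 -> (A,0)->write 1,move L,goto C. Now: state=C, head=-1, tape[-2..1]=0010 (head:  ^)
Step 2: in state C at pos -1, read 0 -> (C,0)->write 1,move L,goto B. Now: state=B, head=-2, tape[-3..1]=00110 (head:  ^)
Step 3: in state B at pos -2, read 0 -> (B,0)->write 0,move L,goto H. Now: state=H, head=-3, tape[-4..1]=000110 (head:  ^)
Head positions at steps 0..3: starting at 0, distinct positions visited = {-3, -2, -1, 0} -> 4 position(s)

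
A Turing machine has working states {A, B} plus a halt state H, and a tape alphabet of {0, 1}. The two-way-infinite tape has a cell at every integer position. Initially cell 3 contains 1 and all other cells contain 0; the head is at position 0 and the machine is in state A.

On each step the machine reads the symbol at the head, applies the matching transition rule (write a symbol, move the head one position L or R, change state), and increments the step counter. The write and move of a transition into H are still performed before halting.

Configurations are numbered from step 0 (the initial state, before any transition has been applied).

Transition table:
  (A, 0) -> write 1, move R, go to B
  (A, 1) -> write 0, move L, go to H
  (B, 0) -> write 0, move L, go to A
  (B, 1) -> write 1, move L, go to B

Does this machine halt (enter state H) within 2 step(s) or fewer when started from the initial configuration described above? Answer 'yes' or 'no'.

Answer: no

Derivation:
Step 1: in state A at pos 0, read 0 -> (A,0)->write 1,move R,goto B. Now: state=B, head=1, tape[-1..4]=010010 (head:   ^)
Step 2: in state B at pos 1, read 0 -> (B,0)->write 0,move L,goto A. Now: state=A, head=0, tape[-1..4]=010010 (head:  ^)
After 2 step(s): state = A (not H) -> not halted within 2 -> no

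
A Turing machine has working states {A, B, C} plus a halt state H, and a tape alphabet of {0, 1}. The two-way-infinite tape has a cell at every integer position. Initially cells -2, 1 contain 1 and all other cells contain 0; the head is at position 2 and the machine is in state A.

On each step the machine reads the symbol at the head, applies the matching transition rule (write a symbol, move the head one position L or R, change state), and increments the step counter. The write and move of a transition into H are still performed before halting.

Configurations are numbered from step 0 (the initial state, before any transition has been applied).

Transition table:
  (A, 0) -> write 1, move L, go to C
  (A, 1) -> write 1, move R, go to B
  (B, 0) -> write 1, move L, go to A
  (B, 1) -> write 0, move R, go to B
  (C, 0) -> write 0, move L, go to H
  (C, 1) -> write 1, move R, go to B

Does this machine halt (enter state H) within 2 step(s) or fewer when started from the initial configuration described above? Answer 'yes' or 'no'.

Answer: no

Derivation:
Step 1: in state A at pos 2, read 0 -> (A,0)->write 1,move L,goto C. Now: state=C, head=1, tape[-3..3]=0100110 (head:     ^)
Step 2: in state C at pos 1, read 1 -> (C,1)->write 1,move R,goto B. Now: state=B, head=2, tape[-3..3]=0100110 (head:      ^)
After 2 step(s): state = B (not H) -> not halted within 2 -> no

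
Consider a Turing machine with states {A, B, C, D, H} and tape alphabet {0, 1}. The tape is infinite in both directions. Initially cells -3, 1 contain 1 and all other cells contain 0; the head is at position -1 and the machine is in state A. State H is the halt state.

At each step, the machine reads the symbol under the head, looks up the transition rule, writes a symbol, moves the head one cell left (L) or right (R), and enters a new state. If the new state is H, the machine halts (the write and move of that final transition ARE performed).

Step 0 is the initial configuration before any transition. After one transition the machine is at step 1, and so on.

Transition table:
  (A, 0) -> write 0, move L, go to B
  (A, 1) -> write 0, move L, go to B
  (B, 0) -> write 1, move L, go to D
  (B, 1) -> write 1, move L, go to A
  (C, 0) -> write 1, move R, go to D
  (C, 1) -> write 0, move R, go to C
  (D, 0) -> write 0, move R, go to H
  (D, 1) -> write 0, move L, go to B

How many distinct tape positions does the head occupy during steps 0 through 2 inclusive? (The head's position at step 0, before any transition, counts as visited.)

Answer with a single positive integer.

Step 1: in state A at pos -1, read 0 -> (A,0)->write 0,move L,goto B. Now: state=B, head=-2, tape[-4..2]=0100010 (head:   ^)
Step 2: in state B at pos -2, read 0 -> (B,0)->write 1,move L,goto D. Now: state=D, head=-3, tape[-4..2]=0110010 (head:  ^)
Head positions at steps 0..2: starting at -1, distinct positions visited = {-3, -2, -1} -> 3 position(s)

Answer: 3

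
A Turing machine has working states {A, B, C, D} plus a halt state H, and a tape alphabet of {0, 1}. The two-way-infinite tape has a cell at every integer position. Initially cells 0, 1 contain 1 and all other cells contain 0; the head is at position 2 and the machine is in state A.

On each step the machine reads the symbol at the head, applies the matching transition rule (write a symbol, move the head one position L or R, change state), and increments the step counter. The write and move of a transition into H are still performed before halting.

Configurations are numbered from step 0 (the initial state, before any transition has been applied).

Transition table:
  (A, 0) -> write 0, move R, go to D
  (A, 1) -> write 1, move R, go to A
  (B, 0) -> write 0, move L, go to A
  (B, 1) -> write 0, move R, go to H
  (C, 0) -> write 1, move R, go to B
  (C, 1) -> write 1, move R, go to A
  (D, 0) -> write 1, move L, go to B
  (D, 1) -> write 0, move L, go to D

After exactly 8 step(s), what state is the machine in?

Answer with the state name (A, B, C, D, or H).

Step 1: in state A at pos 2, read 0 -> (A,0)->write 0,move R,goto D. Now: state=D, head=3, tape[-1..4]=011000 (head:     ^)
Step 2: in state D at pos 3, read 0 -> (D,0)->write 1,move L,goto B. Now: state=B, head=2, tape[-1..4]=011010 (head:    ^)
Step 3: in state B at pos 2, read 0 -> (B,0)->write 0,move L,goto A. Now: state=A, head=1, tape[-1..4]=011010 (head:   ^)
Step 4: in state A at pos 1, read 1 -> (A,1)->write 1,move R,goto A. Now: state=A, head=2, tape[-1..4]=011010 (head:    ^)
Step 5: in state A at pos 2, read 0 -> (A,0)->write 0,move R,goto D. Now: state=D, head=3, tape[-1..4]=011010 (head:     ^)
Step 6: in state D at pos 3, read 1 -> (D,1)->write 0,move L,goto D. Now: state=D, head=2, tape[-1..4]=011000 (head:    ^)
Step 7: in state D at pos 2, read 0 -> (D,0)->write 1,move L,goto B. Now: state=B, head=1, tape[-1..4]=011100 (head:   ^)
Step 8: in state B at pos 1, read 1 -> (B,1)->write 0,move R,goto H. Now: state=H, head=2, tape[-1..4]=010100 (head:    ^)

Answer: H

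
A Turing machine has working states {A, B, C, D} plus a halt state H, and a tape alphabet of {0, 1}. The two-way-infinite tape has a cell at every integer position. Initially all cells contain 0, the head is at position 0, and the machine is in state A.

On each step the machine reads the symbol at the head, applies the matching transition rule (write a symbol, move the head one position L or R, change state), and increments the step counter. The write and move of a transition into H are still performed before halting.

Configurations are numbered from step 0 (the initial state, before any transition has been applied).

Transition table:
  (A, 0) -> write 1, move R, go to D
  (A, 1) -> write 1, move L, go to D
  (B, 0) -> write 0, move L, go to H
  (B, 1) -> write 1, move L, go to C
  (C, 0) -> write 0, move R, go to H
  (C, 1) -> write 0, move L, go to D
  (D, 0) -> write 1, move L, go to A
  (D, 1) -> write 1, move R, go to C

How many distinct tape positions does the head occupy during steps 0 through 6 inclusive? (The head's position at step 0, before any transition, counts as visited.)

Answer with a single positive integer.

Answer: 4

Derivation:
Step 1: in state A at pos 0, read 0 -> (A,0)->write 1,move R,goto D. Now: state=D, head=1, tape[-1..2]=0100 (head:   ^)
Step 2: in state D at pos 1, read 0 -> (D,0)->write 1,move L,goto A. Now: state=A, head=0, tape[-1..2]=0110 (head:  ^)
Step 3: in state A at pos 0, read 1 -> (A,1)->write 1,move L,goto D. Now: state=D, head=-1, tape[-2..2]=00110 (head:  ^)
Step 4: in state D at pos -1, read 0 -> (D,0)->write 1,move L,goto A. Now: state=A, head=-2, tape[-3..2]=001110 (head:  ^)
Step 5: in state A at pos -2, read 0 -> (A,0)->write 1,move R,goto D. Now: state=D, head=-1, tape[-3..2]=011110 (head:   ^)
Step 6: in state D at pos -1, read 1 -> (D,1)->write 1,move R,goto C. Now: state=C, head=0, tape[-3..2]=011110 (head:    ^)
Head positions at steps 0..6: starting at 0, distinct positions visited = {-2, -1, 0, 1} -> 4 position(s)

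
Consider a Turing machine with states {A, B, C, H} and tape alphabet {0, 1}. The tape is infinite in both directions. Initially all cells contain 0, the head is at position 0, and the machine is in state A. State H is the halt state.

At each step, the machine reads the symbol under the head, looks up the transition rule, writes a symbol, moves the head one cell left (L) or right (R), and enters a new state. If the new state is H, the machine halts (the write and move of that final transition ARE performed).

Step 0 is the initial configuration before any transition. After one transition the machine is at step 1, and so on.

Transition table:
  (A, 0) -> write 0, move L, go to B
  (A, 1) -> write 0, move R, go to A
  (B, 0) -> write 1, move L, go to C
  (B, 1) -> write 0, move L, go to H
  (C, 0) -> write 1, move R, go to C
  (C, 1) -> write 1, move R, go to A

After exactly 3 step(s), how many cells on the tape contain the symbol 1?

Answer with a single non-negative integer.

Answer: 2

Derivation:
Step 1: in state A at pos 0, read 0 -> (A,0)->write 0,move L,goto B. Now: state=B, head=-1, tape[-2..1]=0000 (head:  ^)
Step 2: in state B at pos -1, read 0 -> (B,0)->write 1,move L,goto C. Now: state=C, head=-2, tape[-3..1]=00100 (head:  ^)
Step 3: in state C at pos -2, read 0 -> (C,0)->write 1,move R,goto C. Now: state=C, head=-1, tape[-3..1]=01100 (head:   ^)
Cells containing 1 after step 3: {-2, -1} -> 2 cell(s)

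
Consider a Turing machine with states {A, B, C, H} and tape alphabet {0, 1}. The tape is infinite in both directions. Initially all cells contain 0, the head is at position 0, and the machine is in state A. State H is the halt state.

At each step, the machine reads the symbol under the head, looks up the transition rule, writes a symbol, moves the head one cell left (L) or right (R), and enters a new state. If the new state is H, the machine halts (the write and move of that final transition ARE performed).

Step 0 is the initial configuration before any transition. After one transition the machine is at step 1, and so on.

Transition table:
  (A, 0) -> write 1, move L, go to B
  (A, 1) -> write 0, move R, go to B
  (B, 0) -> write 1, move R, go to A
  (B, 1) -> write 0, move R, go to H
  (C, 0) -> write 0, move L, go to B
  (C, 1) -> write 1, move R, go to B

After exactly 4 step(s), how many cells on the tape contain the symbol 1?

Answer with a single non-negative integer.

Answer: 2

Derivation:
Step 1: in state A at pos 0, read 0 -> (A,0)->write 1,move L,goto B. Now: state=B, head=-1, tape[-2..1]=0010 (head:  ^)
Step 2: in state B at pos -1, read 0 -> (B,0)->write 1,move R,goto A. Now: state=A, head=0, tape[-2..1]=0110 (head:   ^)
Step 3: in state A at pos 0, read 1 -> (A,1)->write 0,move R,goto B. Now: state=B, head=1, tape[-2..2]=01000 (head:    ^)
Step 4: in state B at pos 1, read 0 -> (B,0)->write 1,move R,goto A. Now: state=A, head=2, tape[-2..3]=010100 (head:     ^)
Cells containing 1 after step 4: {-1, 1} -> 2 cell(s)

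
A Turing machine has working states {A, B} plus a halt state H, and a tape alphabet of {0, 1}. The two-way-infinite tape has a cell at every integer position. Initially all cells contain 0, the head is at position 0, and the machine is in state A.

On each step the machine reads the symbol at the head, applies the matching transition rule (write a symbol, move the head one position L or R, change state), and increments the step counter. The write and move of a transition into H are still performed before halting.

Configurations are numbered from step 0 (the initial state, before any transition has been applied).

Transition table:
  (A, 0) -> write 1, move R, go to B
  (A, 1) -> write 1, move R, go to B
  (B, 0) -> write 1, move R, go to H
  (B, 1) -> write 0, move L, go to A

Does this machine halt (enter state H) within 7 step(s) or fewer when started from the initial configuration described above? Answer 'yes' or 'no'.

Step 1: in state A at pos 0, read 0 -> (A,0)->write 1,move R,goto B. Now: state=B, head=1, tape[-1..2]=0100 (head:   ^)
Step 2: in state B at pos 1, read 0 -> (B,0)->write 1,move R,goto H. Now: state=H, head=2, tape[-1..3]=01100 (head:    ^)
State H reached at step 2; 2 <= 7 -> yes

Answer: yes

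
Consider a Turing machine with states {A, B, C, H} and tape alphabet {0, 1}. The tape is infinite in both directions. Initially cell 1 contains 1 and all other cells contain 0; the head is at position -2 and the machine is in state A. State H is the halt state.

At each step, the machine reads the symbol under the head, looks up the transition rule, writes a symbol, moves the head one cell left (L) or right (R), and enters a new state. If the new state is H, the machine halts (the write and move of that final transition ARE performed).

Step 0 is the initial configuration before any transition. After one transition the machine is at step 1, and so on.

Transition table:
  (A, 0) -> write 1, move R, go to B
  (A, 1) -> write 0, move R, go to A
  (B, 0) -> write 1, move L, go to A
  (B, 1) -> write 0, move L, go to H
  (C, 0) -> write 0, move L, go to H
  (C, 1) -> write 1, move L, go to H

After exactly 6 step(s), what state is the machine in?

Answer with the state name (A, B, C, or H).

Answer: H

Derivation:
Step 1: in state A at pos -2, read 0 -> (A,0)->write 1,move R,goto B. Now: state=B, head=-1, tape[-3..2]=010010 (head:   ^)
Step 2: in state B at pos -1, read 0 -> (B,0)->write 1,move L,goto A. Now: state=A, head=-2, tape[-3..2]=011010 (head:  ^)
Step 3: in state A at pos -2, read 1 -> (A,1)->write 0,move R,goto A. Now: state=A, head=-1, tape[-3..2]=001010 (head:   ^)
Step 4: in state A at pos -1, read 1 -> (A,1)->write 0,move R,goto A. Now: state=A, head=0, tape[-3..2]=000010 (head:    ^)
Step 5: in state A at pos 0, read 0 -> (A,0)->write 1,move R,goto B. Now: state=B, head=1, tape[-3..2]=000110 (head:     ^)
Step 6: in state B at pos 1, read 1 -> (B,1)->write 0,move L,goto H. Now: state=H, head=0, tape[-3..2]=000100 (head:    ^)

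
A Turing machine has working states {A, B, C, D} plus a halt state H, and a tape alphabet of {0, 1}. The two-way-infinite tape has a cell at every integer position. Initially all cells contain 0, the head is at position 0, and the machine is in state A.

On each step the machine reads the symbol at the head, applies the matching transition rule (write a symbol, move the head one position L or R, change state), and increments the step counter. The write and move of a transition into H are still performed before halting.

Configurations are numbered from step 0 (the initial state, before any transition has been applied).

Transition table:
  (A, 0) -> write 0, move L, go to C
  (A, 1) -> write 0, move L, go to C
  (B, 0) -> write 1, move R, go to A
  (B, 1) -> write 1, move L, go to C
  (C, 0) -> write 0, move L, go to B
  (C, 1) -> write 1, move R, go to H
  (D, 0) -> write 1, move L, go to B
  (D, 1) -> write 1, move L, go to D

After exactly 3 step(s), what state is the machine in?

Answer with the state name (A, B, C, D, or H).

Answer: A

Derivation:
Step 1: in state A at pos 0, read 0 -> (A,0)->write 0,move L,goto C. Now: state=C, head=-1, tape[-2..1]=0000 (head:  ^)
Step 2: in state C at pos -1, read 0 -> (C,0)->write 0,move L,goto B. Now: state=B, head=-2, tape[-3..1]=00000 (head:  ^)
Step 3: in state B at pos -2, read 0 -> (B,0)->write 1,move R,goto A. Now: state=A, head=-1, tape[-3..1]=01000 (head:   ^)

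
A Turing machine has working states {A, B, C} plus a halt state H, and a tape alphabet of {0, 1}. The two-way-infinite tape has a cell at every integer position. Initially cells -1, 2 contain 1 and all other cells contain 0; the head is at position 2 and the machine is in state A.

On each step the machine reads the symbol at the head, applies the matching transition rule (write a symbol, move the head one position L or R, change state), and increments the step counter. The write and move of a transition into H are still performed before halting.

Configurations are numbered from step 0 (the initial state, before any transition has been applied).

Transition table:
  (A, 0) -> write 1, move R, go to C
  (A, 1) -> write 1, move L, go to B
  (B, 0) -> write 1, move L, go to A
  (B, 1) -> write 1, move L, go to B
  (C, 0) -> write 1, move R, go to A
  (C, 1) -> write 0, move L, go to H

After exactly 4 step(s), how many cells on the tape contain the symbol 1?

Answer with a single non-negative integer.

Step 1: in state A at pos 2, read 1 -> (A,1)->write 1,move L,goto B. Now: state=B, head=1, tape[-2..3]=010010 (head:    ^)
Step 2: in state B at pos 1, read 0 -> (B,0)->write 1,move L,goto A. Now: state=A, head=0, tape[-2..3]=010110 (head:   ^)
Step 3: in state A at pos 0, read 0 -> (A,0)->write 1,move R,goto C. Now: state=C, head=1, tape[-2..3]=011110 (head:    ^)
Step 4: in state C at pos 1, read 1 -> (C,1)->write 0,move L,goto H. Now: state=H, head=0, tape[-2..3]=011010 (head:   ^)
Cells containing 1 after step 4: {-1, 0, 2} -> 3 cell(s)

Answer: 3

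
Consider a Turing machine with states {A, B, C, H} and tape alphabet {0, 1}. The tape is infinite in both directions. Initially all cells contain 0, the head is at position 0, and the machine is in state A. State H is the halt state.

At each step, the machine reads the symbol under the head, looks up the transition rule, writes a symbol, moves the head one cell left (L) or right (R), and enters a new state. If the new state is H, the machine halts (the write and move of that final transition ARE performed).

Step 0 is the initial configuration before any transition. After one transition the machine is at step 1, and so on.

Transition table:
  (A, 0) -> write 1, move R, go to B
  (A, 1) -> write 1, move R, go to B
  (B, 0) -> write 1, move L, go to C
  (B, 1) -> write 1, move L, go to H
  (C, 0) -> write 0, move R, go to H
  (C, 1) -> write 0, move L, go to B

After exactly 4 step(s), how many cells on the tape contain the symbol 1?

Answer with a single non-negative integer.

Step 1: in state A at pos 0, read 0 -> (A,0)->write 1,move R,goto B. Now: state=B, head=1, tape[-1..2]=0100 (head:   ^)
Step 2: in state B at pos 1, read 0 -> (B,0)->write 1,move L,goto C. Now: state=C, head=0, tape[-1..2]=0110 (head:  ^)
Step 3: in state C at pos 0, read 1 -> (C,1)->write 0,move L,goto B. Now: state=B, head=-1, tape[-2..2]=00010 (head:  ^)
Step 4: in state B at pos -1, read 0 -> (B,0)->write 1,move L,goto C. Now: state=C, head=-2, tape[-3..2]=001010 (head:  ^)
Cells containing 1 after step 4: {-1, 1} -> 2 cell(s)

Answer: 2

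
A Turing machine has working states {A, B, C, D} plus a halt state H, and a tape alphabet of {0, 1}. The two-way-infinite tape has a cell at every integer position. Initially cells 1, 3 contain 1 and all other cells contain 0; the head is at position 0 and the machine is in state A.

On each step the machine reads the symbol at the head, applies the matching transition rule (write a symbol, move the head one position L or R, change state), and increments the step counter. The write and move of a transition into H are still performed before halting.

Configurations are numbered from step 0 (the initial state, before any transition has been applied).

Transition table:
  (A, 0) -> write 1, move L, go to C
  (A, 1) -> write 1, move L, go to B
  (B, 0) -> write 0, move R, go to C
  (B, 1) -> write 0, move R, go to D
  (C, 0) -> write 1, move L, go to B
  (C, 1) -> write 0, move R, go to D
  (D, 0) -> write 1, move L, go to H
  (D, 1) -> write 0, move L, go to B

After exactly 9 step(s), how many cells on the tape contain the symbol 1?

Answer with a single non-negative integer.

Answer: 2

Derivation:
Step 1: in state A at pos 0, read 0 -> (A,0)->write 1,move L,goto C. Now: state=C, head=-1, tape[-2..4]=0011010 (head:  ^)
Step 2: in state C at pos -1, read 0 -> (C,0)->write 1,move L,goto B. Now: state=B, head=-2, tape[-3..4]=00111010 (head:  ^)
Step 3: in state B at pos -2, read 0 -> (B,0)->write 0,move R,goto C. Now: state=C, head=-1, tape[-3..4]=00111010 (head:   ^)
Step 4: in state C at pos -1, read 1 -> (C,1)->write 0,move R,goto D. Now: state=D, head=0, tape[-3..4]=00011010 (head:    ^)
Step 5: in state D at pos 0, read 1 -> (D,1)->write 0,move L,goto B. Now: state=B, head=-1, tape[-3..4]=00001010 (head:   ^)
Step 6: in state B at pos -1, read 0 -> (B,0)->write 0,move R,goto C. Now: state=C, head=0, tape[-3..4]=00001010 (head:    ^)
Step 7: in state C at pos 0, read 0 -> (C,0)->write 1,move L,goto B. Now: state=B, head=-1, tape[-3..4]=00011010 (head:   ^)
Step 8: in state B at pos -1, read 0 -> (B,0)->write 0,move R,goto C. Now: state=C, head=0, tape[-3..4]=00011010 (head:    ^)
Step 9: in state C at pos 0, read 1 -> (C,1)->write 0,move R,goto D. Now: state=D, head=1, tape[-3..4]=00001010 (head:     ^)
Cells containing 1 after step 9: {1, 3} -> 2 cell(s)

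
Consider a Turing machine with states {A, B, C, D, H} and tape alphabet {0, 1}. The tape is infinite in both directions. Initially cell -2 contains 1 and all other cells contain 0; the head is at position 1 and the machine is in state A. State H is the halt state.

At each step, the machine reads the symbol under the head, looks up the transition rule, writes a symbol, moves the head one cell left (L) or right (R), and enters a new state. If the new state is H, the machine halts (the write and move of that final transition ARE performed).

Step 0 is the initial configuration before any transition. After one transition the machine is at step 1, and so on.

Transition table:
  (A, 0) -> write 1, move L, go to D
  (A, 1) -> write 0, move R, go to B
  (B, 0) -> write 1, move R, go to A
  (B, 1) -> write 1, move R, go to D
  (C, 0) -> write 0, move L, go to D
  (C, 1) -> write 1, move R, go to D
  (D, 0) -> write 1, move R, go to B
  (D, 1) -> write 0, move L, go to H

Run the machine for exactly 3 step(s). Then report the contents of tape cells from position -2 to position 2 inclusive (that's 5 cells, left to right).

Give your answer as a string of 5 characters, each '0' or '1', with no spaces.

Answer: 10110

Derivation:
Step 1: in state A at pos 1, read 0 -> (A,0)->write 1,move L,goto D. Now: state=D, head=0, tape[-3..2]=010010 (head:    ^)
Step 2: in state D at pos 0, read 0 -> (D,0)->write 1,move R,goto B. Now: state=B, head=1, tape[-3..2]=010110 (head:     ^)
Step 3: in state B at pos 1, read 1 -> (B,1)->write 1,move R,goto D. Now: state=D, head=2, tape[-3..3]=0101100 (head:      ^)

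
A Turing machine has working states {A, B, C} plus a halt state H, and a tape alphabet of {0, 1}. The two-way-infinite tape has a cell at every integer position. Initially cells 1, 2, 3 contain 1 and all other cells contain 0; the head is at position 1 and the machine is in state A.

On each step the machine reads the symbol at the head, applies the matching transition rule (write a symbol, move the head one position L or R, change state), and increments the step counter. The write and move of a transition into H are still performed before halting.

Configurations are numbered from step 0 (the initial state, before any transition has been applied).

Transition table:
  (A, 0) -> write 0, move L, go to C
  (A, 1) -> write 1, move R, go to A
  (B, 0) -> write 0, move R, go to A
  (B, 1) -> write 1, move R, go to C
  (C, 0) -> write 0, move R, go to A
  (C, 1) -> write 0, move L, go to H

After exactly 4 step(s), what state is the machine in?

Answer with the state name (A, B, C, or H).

Step 1: in state A at pos 1, read 1 -> (A,1)->write 1,move R,goto A. Now: state=A, head=2, tape[0..4]=01110 (head:   ^)
Step 2: in state A at pos 2, read 1 -> (A,1)->write 1,move R,goto A. Now: state=A, head=3, tape[0..4]=01110 (head:    ^)
Step 3: in state A at pos 3, read 1 -> (A,1)->write 1,move R,goto A. Now: state=A, head=4, tape[0..5]=011100 (head:     ^)
Step 4: in state A at pos 4, read 0 -> (A,0)->write 0,move L,goto C. Now: state=C, head=3, tape[0..5]=011100 (head:    ^)

Answer: C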